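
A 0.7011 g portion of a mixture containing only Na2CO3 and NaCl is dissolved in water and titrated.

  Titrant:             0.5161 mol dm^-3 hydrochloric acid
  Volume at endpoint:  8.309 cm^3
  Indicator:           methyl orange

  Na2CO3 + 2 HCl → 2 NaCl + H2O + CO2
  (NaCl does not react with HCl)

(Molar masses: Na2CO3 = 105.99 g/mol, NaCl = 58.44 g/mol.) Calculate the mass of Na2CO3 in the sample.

n(HCl) = 0.008309 × 0.5161 = 4.288 × 10^-3 mol
Let x = n(Na2CO3), y = n(NaCl).
Titrant: 2x = 4.288 × 10^-3;  mass: 105.99x + 58.44y = 0.7011
Solving, x = 2.144 × 10^-3 mol, y = 8.108 × 10^-3 mol
mass of Na2CO3 = 2.144 × 10^-3 × 105.99 = 0.2273 g

0.2273 g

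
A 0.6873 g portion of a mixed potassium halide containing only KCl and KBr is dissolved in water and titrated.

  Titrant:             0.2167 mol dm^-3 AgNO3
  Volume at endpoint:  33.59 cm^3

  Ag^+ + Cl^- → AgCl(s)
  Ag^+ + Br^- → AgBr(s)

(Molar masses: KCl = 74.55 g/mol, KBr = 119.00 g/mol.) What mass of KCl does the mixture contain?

n(AgNO3) = 0.03359 × 0.2167 = 7.279 × 10^-3 mol
Let x = n(KCl), y = n(KBr).
Titrant: 1x + 1y = 7.279 × 10^-3;  mass: 74.55x + 119.00y = 0.6873
Solving, x = 4.025 × 10^-3 mol, y = 3.254 × 10^-3 mol
mass of KCl = 4.025 × 10^-3 × 74.55 = 0.3000 g

0.3000 g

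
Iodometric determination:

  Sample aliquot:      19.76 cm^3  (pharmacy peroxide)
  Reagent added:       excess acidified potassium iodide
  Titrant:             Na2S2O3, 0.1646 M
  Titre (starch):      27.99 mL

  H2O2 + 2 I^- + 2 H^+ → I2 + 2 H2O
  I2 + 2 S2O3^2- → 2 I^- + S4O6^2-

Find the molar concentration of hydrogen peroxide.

n(S2O3^2-) = 0.02799 × 0.1646 = 4.607 × 10^-3 mol
n(I2) = n(S2O3^2-)/2 = 2.304 × 10^-3 mol
n(H2O2) in the aliquot = 2.304 × 10^-3 mol (1:1 ratio)
[H2O2] = 2.304 × 10^-3 / 0.01976 = 0.1166 mol/L

0.1166 M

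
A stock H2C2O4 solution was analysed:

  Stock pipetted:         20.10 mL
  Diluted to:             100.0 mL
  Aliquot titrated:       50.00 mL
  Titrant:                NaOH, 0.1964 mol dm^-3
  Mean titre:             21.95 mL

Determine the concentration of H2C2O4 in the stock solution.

H2C2O4 + 2 NaOH → Na2C2O4 + 2 H2O
n(NaOH) = 0.02195 × 0.1964 = 4.311 × 10^-3 mol
From the 1:2 ratio, n(H2C2O4) in the aliquot = 1/2 × 4.311 × 10^-3 = 2.155 × 10^-3 mol
[H2C2O4]_dilute = 2.155 × 10^-3 / 0.05000 = 0.04311 mol/L
Dilution factor = 100.0 / 20.10 = 4.975
[H2C2O4]_stock = 0.04311 × 4.975 = 0.2145 mol/L

0.2145 mol/L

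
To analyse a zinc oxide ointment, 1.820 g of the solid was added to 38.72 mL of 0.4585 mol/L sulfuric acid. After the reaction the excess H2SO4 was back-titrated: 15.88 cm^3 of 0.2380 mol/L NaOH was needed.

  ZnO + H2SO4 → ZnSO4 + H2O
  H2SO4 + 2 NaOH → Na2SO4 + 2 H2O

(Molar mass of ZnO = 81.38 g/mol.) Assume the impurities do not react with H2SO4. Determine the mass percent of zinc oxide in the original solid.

70.93 %

n(H2SO4) added = 0.03872 × 0.4585 = 0.01775 mol
n(NaOH) used in back-titration = 0.01588 × 0.2380 = 3.779 × 10^-3 mol
From the 1:2 ratio, n(H2SO4) left over = 1/2 × 3.779 × 10^-3 = 1.890 × 10^-3 mol
n(H2SO4) consumed by analyte = 0.01775 − 1.890 × 10^-3 = 0.01586 mol
n(ZnO) = 0.01586 mol (1:1 ratio)
mass of ZnO = 0.01586 × 81.38 = 1.291 g
% ZnO = 1.291 / 1.820 × 100 = 70.93 %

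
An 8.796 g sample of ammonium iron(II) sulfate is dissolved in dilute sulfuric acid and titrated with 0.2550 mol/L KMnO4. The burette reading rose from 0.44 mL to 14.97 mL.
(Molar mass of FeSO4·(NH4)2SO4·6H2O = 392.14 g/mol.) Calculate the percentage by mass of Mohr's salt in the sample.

82.59 %

MnO4^- + 5 Fe^2+ + 8 H^+ → Mn^2+ + 5 Fe^3+ + 4 H2O
n(KMnO4) = 0.01453 L × 0.2550 mol/L = 3.705 × 10^-3 mol
From the 5:1 ratio, n(FeSO4·(NH4)2SO4·6H2O) = 5/1 × 3.705 × 10^-3 = 0.01853 mol
mass of FeSO4·(NH4)2SO4·6H2O = 0.01853 × 392.14 g/mol = 7.265 g
% FeSO4·(NH4)2SO4·6H2O = 7.265 / 8.796 × 100 = 82.59 %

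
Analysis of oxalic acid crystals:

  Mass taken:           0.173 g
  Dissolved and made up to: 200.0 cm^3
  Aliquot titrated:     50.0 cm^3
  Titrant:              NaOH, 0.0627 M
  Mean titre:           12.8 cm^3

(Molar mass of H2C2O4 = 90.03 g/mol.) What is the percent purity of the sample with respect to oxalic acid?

83.5 %

H2C2O4 + 2 NaOH → Na2C2O4 + 2 H2O
n(NaOH) per titration = 0.0128 × 0.0627 = 8.03 × 10^-4 mol
From the 1:2 ratio, n(H2C2O4) in each aliquot = 1/2 × 8.03 × 10^-4 = 4.01 × 10^-4 mol
n(H2C2O4) in the whole flask = 4.01 × 10^-4 × 200.0/50.0 = 1.61 × 10^-3 mol
mass of H2C2O4 = 1.61 × 10^-3 × 90.03 = 0.145 g
% H2C2O4 = 0.145 / 0.173 × 100 = 83.5 %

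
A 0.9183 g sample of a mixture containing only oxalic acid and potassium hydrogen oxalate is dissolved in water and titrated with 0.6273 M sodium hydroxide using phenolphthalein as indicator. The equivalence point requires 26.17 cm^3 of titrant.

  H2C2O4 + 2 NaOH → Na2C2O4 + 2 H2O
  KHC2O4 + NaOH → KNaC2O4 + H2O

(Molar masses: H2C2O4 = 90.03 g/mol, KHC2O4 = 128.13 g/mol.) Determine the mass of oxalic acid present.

0.6419 g

n(NaOH) = 0.02617 × 0.6273 = 0.01642 mol
Let x = n(H2C2O4), y = n(KHC2O4).
Titrant: 2x + 1y = 0.01642;  mass: 90.03x + 128.13y = 0.9183
Solving, x = 7.130 × 10^-3 mol, y = 2.157 × 10^-3 mol
mass of H2C2O4 = 7.130 × 10^-3 × 90.03 = 0.6419 g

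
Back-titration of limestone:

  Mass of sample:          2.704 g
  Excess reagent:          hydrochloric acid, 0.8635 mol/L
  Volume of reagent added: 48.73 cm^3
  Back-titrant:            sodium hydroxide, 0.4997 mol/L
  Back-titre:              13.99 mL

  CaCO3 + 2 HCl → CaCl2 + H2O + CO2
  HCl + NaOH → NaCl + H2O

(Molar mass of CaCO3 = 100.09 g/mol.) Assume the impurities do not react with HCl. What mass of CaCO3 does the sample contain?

n(HCl) added = 0.04873 × 0.8635 = 0.04208 mol
n(NaOH) used in back-titration = 0.01399 × 0.4997 = 6.991 × 10^-3 mol
n(HCl) left over = 6.991 × 10^-3 mol (1:1 ratio)
n(HCl) consumed by analyte = 0.04208 − 6.991 × 10^-3 = 0.03509 mol
From the 1:2 ratio, n(CaCO3) = 1/2 × 0.03509 = 0.01754 mol
mass of CaCO3 = 0.01754 × 100.09 = 1.756 g

1.756 g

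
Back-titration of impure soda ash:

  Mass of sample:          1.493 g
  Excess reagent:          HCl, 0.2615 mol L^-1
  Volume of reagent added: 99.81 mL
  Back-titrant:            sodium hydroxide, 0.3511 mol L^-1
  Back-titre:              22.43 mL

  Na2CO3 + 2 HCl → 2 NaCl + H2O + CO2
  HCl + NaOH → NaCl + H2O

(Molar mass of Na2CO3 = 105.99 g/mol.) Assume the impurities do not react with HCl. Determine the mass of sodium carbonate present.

n(HCl) added = 0.09981 × 0.2615 = 0.02610 mol
n(NaOH) used in back-titration = 0.02243 × 0.3511 = 7.875 × 10^-3 mol
n(HCl) left over = 7.875 × 10^-3 mol (1:1 ratio)
n(HCl) consumed by analyte = 0.02610 − 7.875 × 10^-3 = 0.01823 mol
From the 1:2 ratio, n(Na2CO3) = 1/2 × 0.01823 = 9.113 × 10^-3 mol
mass of Na2CO3 = 9.113 × 10^-3 × 105.99 = 0.9658 g

0.9658 g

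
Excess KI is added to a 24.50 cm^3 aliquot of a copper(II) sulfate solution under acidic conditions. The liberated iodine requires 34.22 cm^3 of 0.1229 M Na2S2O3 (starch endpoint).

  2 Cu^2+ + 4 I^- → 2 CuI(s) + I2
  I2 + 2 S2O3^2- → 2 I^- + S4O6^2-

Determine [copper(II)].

0.1717 M

n(S2O3^2-) = 0.03422 × 0.1229 = 4.206 × 10^-3 mol
n(I2) = n(S2O3^2-)/2 = 2.103 × 10^-3 mol
From the 2:1 ratio, n(Cu2+) in the aliquot = 2/1 × 2.103 × 10^-3 = 4.206 × 10^-3 mol
[Cu2+] = 4.206 × 10^-3 / 0.02450 = 0.1717 mol/L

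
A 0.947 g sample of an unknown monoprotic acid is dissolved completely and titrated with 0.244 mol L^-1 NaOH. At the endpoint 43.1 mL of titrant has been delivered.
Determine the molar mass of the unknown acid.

n(NaOH) = 0.0431 L × 0.244 mol/L = 0.0105 mol
n(HA) = 0.0105 mol (1:1 ratio)
M = m / n = 0.947 g / 0.0105 mol = 90.0 g/mol

90.0 g/mol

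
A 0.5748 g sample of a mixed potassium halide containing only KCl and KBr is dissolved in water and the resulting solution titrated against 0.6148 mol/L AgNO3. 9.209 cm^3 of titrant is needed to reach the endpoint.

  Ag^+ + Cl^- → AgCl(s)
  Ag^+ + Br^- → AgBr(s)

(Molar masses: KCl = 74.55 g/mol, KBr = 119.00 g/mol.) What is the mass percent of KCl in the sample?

n(AgNO3) = 0.009209 × 0.6148 = 5.662 × 10^-3 mol
Let x = n(KCl), y = n(KBr).
Titrant: 1x + 1y = 5.662 × 10^-3;  mass: 74.55x + 119.00y = 0.5748
Solving, x = 2.226 × 10^-3 mol, y = 3.436 × 10^-3 mol
mass of KCl = 2.226 × 10^-3 × 74.55 = 0.1659 g
% KCl = 0.1659 / 0.5748 × 100 = 28.87 %

28.87 %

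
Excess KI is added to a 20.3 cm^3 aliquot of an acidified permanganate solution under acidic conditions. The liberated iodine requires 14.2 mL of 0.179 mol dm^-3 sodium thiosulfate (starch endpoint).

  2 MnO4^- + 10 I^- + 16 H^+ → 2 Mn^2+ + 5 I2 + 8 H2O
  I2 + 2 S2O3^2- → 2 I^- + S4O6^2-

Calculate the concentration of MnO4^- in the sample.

0.0250 mol/L

n(S2O3^2-) = 0.0142 × 0.179 = 2.54 × 10^-3 mol
n(I2) = n(S2O3^2-)/2 = 1.27 × 10^-3 mol
From the 2:5 ratio, n(MnO4^-) in the aliquot = 2/5 × 1.27 × 10^-3 = 5.08 × 10^-4 mol
[MnO4^-] = 5.08 × 10^-4 / 0.0203 = 0.0250 mol/L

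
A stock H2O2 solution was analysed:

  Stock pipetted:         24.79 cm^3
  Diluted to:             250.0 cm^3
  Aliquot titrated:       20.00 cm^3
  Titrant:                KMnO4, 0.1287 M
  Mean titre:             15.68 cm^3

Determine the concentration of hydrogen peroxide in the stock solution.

2.544 M

2 MnO4^- + 5 H2O2 + 6 H^+ → 2 Mn^2+ + 5 O2 + 8 H2O
n(KMnO4) = 0.01568 × 0.1287 = 2.018 × 10^-3 mol
From the 5:2 ratio, n(H2O2) in the aliquot = 5/2 × 2.018 × 10^-3 = 5.045 × 10^-3 mol
[H2O2]_dilute = 5.045 × 10^-3 / 0.02000 = 0.2523 mol/L
Dilution factor = 250.0 / 24.79 = 10.08
[H2O2]_stock = 0.2523 × 10.08 = 2.544 mol/L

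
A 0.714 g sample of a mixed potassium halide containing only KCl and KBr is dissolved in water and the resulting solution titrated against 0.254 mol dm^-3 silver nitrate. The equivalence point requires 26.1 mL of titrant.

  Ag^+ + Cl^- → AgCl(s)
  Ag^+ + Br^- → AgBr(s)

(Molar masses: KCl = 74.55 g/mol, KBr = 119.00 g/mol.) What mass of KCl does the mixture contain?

n(AgNO3) = 0.0261 × 0.254 = 6.63 × 10^-3 mol
Let x = n(KCl), y = n(KBr).
Titrant: 1x + 1y = 6.63 × 10^-3;  mass: 74.55x + 119.00y = 0.714
Solving, x = 1.69 × 10^-3 mol, y = 4.94 × 10^-3 mol
mass of KCl = 1.69 × 10^-3 × 74.55 = 0.126 g

0.126 g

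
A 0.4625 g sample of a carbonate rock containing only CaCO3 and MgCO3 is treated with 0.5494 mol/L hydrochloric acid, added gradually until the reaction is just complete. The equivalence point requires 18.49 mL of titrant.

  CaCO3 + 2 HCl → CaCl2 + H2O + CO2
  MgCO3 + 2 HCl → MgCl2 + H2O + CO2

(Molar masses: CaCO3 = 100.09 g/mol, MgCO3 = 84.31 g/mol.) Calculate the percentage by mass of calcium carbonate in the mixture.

47.00 %

n(HCl) = 0.01849 × 0.5494 = 0.01016 mol
Let x = n(CaCO3), y = n(MgCO3).
Titrant: 2x + 2y = 0.01016;  mass: 100.09x + 84.31y = 0.4625
Solving, x = 2.172 × 10^-3 mol, y = 2.907 × 10^-3 mol
mass of CaCO3 = 2.172 × 10^-3 × 100.09 = 0.2174 g
% CaCO3 = 0.2174 / 0.4625 × 100 = 47.00 %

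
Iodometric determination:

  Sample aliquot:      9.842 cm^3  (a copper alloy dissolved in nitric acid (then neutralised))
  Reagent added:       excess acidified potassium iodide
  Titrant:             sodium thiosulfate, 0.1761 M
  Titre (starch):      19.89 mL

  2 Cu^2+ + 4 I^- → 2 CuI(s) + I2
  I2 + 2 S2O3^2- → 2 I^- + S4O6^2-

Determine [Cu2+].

n(S2O3^2-) = 0.01989 × 0.1761 = 3.503 × 10^-3 mol
n(I2) = n(S2O3^2-)/2 = 1.751 × 10^-3 mol
From the 2:1 ratio, n(Cu2+) in the aliquot = 2/1 × 1.751 × 10^-3 = 3.503 × 10^-3 mol
[Cu2+] = 3.503 × 10^-3 / 0.009842 = 0.3559 mol/L

0.3559 M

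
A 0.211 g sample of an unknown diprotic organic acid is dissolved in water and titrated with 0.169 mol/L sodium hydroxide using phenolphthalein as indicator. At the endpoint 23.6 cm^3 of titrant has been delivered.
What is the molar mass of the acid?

n(NaOH) = 0.0236 L × 0.169 mol/L = 3.99 × 10^-3 mol
From the 1:2 ratio, n(H2A) = 1/2 × 3.99 × 10^-3 = 1.99 × 10^-3 mol
M = m / n = 0.211 g / 1.99 × 10^-3 mol = 106 g/mol

106 g/mol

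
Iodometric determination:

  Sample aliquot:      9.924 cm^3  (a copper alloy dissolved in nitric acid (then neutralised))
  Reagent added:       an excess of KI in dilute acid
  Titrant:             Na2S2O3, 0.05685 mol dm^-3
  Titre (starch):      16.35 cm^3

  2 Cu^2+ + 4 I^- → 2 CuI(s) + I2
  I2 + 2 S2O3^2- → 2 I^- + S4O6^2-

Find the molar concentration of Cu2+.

n(S2O3^2-) = 0.01635 × 0.05685 = 9.295 × 10^-4 mol
n(I2) = n(S2O3^2-)/2 = 4.647 × 10^-4 mol
From the 2:1 ratio, n(Cu2+) in the aliquot = 2/1 × 4.647 × 10^-4 = 9.295 × 10^-4 mol
[Cu2+] = 9.295 × 10^-4 / 0.009924 = 0.09366 mol/L

0.09366 mol/L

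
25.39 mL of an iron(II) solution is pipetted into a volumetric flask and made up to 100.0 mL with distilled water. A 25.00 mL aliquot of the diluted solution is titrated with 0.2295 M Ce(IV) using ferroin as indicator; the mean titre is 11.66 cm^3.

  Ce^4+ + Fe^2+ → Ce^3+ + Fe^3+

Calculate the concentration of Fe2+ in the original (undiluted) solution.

0.4216 M

n(Ce4+) = 0.01166 × 0.2295 = 2.676 × 10^-3 mol
n(Fe2+) in the aliquot = 2.676 × 10^-3 mol (1:1 ratio)
[Fe2+]_dilute = 2.676 × 10^-3 / 0.02500 = 0.1070 mol/L
Dilution factor = 100.0 / 25.39 = 3.939
[Fe2+]_stock = 0.1070 × 3.939 = 0.4216 mol/L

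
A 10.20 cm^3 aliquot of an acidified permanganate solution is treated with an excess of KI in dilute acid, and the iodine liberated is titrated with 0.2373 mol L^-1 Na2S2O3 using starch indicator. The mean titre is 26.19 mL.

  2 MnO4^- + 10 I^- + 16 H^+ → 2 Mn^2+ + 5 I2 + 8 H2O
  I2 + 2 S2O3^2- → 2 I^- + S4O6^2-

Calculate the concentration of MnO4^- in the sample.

0.1219 mol/L

n(S2O3^2-) = 0.02619 × 0.2373 = 6.215 × 10^-3 mol
n(I2) = n(S2O3^2-)/2 = 3.107 × 10^-3 mol
From the 2:5 ratio, n(MnO4^-) in the aliquot = 2/5 × 3.107 × 10^-3 = 1.243 × 10^-3 mol
[MnO4^-] = 1.243 × 10^-3 / 0.01020 = 0.1219 mol/L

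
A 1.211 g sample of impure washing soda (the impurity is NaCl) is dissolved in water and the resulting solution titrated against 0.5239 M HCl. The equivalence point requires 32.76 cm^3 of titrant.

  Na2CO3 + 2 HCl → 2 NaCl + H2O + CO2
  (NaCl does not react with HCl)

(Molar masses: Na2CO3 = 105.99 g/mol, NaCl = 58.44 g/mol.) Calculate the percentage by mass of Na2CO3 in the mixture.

75.11 %

n(HCl) = 0.03276 × 0.5239 = 0.01716 mol
Let x = n(Na2CO3), y = n(NaCl).
Titrant: 2x = 0.01716;  mass: 105.99x + 58.44y = 1.211
Solving, x = 8.581 × 10^-3 mol, y = 5.158 × 10^-3 mol
mass of Na2CO3 = 8.581 × 10^-3 × 105.99 = 0.9096 g
% Na2CO3 = 0.9096 / 1.211 × 100 = 75.11 %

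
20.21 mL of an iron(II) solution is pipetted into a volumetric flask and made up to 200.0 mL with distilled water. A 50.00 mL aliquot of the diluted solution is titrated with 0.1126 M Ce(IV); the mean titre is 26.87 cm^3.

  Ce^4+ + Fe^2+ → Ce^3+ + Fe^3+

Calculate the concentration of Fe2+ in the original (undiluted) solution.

n(Ce4+) = 0.02687 × 0.1126 = 3.026 × 10^-3 mol
n(Fe2+) in the aliquot = 3.026 × 10^-3 mol (1:1 ratio)
[Fe2+]_dilute = 3.026 × 10^-3 / 0.05000 = 0.06051 mol/L
Dilution factor = 200.0 / 20.21 = 9.896
[Fe2+]_stock = 0.06051 × 9.896 = 0.5988 mol/L

0.5988 M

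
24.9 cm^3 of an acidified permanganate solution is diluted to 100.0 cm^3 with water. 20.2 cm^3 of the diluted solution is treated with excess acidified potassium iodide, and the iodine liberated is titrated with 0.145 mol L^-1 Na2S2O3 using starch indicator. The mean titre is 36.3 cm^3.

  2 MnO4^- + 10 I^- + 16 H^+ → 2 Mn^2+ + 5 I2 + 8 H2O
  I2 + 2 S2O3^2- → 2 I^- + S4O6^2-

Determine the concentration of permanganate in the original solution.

0.209 mol/L

n(S2O3^2-) = 0.0363 × 0.145 = 5.26 × 10^-3 mol
n(I2) = n(S2O3^2-)/2 = 2.63 × 10^-3 mol
From the 2:5 ratio, n(MnO4^-) in the aliquot = 2/5 × 2.63 × 10^-3 = 1.05 × 10^-3 mol
[MnO4^-]_dilute = 1.05 × 10^-3 / 0.0202 = 0.0521 mol/L
[MnO4^-]_original = 0.0521 × 100.0/24.9 = 0.209 mol/L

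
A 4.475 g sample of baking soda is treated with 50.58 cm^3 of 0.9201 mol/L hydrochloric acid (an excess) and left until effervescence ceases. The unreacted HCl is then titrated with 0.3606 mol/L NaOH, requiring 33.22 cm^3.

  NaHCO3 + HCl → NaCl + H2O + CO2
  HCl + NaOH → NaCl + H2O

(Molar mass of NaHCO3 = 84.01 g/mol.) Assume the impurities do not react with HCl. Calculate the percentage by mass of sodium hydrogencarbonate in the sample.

n(HCl) added = 0.05058 × 0.9201 = 0.04654 mol
n(NaOH) used in back-titration = 0.03322 × 0.3606 = 0.01198 mol
n(HCl) left over = 0.01198 mol (1:1 ratio)
n(HCl) consumed by analyte = 0.04654 − 0.01198 = 0.03456 mol
n(NaHCO3) = 0.03456 mol (1:1 ratio)
mass of NaHCO3 = 0.03456 × 84.01 = 2.903 g
% NaHCO3 = 2.903 / 4.475 × 100 = 64.88 %

64.88 %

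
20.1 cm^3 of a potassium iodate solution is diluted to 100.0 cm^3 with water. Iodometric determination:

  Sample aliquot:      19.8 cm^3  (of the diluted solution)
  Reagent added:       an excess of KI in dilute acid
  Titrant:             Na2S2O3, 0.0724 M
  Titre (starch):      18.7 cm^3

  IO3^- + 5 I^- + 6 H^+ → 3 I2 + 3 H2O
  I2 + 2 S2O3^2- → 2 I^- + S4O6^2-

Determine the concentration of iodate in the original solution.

0.0567 M

n(S2O3^2-) = 0.0187 × 0.0724 = 1.35 × 10^-3 mol
n(I2) = n(S2O3^2-)/2 = 6.77 × 10^-4 mol
From the 1:3 ratio, n(IO3^-) in the aliquot = 1/3 × 6.77 × 10^-4 = 2.26 × 10^-4 mol
[IO3^-]_dilute = 2.26 × 10^-4 / 0.0198 = 0.0114 mol/L
[IO3^-]_original = 0.0114 × 100.0/20.1 = 0.0567 mol/L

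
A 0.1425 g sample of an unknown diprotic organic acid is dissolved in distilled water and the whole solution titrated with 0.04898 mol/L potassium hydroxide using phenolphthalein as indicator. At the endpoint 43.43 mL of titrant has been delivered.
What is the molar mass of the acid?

134.0 g/mol

n(KOH) = 0.04343 L × 0.04898 mol/L = 2.127 × 10^-3 mol
From the 1:2 ratio, n(H2A) = 1/2 × 2.127 × 10^-3 = 1.064 × 10^-3 mol
M = m / n = 0.1425 g / 1.064 × 10^-3 mol = 134.0 g/mol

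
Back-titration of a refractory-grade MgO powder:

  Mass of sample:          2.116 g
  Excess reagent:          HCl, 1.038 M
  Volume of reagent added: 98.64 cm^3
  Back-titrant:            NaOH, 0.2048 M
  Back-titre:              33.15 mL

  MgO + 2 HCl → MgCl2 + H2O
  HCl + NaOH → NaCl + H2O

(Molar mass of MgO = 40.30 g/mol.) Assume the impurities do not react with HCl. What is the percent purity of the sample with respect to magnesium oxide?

n(HCl) added = 0.09864 × 1.038 = 0.1024 mol
n(NaOH) used in back-titration = 0.03315 × 0.2048 = 6.789 × 10^-3 mol
n(HCl) left over = 6.789 × 10^-3 mol (1:1 ratio)
n(HCl) consumed by analyte = 0.1024 − 6.789 × 10^-3 = 0.09560 mol
From the 1:2 ratio, n(MgO) = 1/2 × 0.09560 = 0.04780 mol
mass of MgO = 0.04780 × 40.30 = 1.926 g
% MgO = 1.926 / 2.116 × 100 = 91.04 %

91.04 %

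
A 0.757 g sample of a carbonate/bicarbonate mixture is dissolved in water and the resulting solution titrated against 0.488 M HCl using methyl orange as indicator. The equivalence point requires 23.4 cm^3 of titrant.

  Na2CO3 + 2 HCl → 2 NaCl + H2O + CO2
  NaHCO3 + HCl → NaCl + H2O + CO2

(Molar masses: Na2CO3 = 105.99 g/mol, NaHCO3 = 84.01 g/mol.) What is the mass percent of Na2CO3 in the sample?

n(HCl) = 0.0234 × 0.488 = 0.0114 mol
Let x = n(Na2CO3), y = n(NaHCO3).
Titrant: 2x + 1y = 0.0114;  mass: 105.99x + 84.01y = 0.757
Solving, x = 3.26 × 10^-3 mol, y = 4.90 × 10^-3 mol
mass of Na2CO3 = 3.26 × 10^-3 × 105.99 = 0.346 g
% Na2CO3 = 0.346 / 0.757 × 100 = 45.7 %

45.7 %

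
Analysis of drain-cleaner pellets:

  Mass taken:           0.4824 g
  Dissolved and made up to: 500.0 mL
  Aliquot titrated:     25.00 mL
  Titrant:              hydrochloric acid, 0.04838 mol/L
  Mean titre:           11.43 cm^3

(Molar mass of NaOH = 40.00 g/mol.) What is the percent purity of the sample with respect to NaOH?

NaOH + HCl → NaCl + H2O
n(HCl) per titration = 0.01143 × 0.04838 = 5.530 × 10^-4 mol
n(NaOH) in each aliquot = 5.530 × 10^-4 mol (1:1 ratio)
n(NaOH) in the whole flask = 5.530 × 10^-4 × 500.0/25.00 = 0.01106 mol
mass of NaOH = 0.01106 × 40.00 = 0.4424 g
% NaOH = 0.4424 / 0.4824 × 100 = 91.71 %

91.71 %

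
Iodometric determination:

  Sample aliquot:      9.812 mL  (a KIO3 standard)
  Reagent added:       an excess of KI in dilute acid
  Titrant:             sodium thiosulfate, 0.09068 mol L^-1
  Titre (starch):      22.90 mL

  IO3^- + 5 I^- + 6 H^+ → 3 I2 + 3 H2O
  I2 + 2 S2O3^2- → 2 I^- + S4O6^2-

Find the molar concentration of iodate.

n(S2O3^2-) = 0.02290 × 0.09068 = 2.077 × 10^-3 mol
n(I2) = n(S2O3^2-)/2 = 1.038 × 10^-3 mol
From the 1:3 ratio, n(IO3^-) in the aliquot = 1/3 × 1.038 × 10^-3 = 3.461 × 10^-4 mol
[IO3^-] = 3.461 × 10^-4 / 0.009812 = 0.03527 mol/L

0.03527 mol/L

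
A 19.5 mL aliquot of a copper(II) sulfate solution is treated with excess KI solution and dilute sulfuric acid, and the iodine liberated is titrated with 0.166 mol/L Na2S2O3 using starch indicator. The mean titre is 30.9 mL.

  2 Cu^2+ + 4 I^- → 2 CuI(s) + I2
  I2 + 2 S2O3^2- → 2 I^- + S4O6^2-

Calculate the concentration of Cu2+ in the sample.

0.263 mol/L

n(S2O3^2-) = 0.0309 × 0.166 = 5.13 × 10^-3 mol
n(I2) = n(S2O3^2-)/2 = 2.56 × 10^-3 mol
From the 2:1 ratio, n(Cu2+) in the aliquot = 2/1 × 2.56 × 10^-3 = 5.13 × 10^-3 mol
[Cu2+] = 5.13 × 10^-3 / 0.0195 = 0.263 mol/L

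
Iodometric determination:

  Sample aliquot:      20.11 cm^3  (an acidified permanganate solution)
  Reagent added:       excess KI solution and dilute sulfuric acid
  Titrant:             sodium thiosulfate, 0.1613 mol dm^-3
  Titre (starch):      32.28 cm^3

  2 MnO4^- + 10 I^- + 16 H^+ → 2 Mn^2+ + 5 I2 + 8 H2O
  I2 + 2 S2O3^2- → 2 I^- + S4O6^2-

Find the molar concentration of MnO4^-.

0.05178 mol/L

n(S2O3^2-) = 0.03228 × 0.1613 = 5.207 × 10^-3 mol
n(I2) = n(S2O3^2-)/2 = 2.603 × 10^-3 mol
From the 2:5 ratio, n(MnO4^-) in the aliquot = 2/5 × 2.603 × 10^-3 = 1.041 × 10^-3 mol
[MnO4^-] = 1.041 × 10^-3 / 0.02011 = 0.05178 mol/L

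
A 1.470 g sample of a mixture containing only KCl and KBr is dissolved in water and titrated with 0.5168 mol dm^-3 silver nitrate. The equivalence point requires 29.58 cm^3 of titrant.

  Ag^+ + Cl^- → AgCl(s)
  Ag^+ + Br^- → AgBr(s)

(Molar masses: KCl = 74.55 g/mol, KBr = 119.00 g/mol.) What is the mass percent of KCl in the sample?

n(AgNO3) = 0.02958 × 0.5168 = 0.01529 mol
Let x = n(KCl), y = n(KBr).
Titrant: 1x + 1y = 0.01529;  mass: 74.55x + 119.00y = 1.470
Solving, x = 7.855 × 10^-3 mol, y = 7.432 × 10^-3 mol
mass of KCl = 7.855 × 10^-3 × 74.55 = 0.5856 g
% KCl = 0.5856 / 1.470 × 100 = 39.84 %

39.84 %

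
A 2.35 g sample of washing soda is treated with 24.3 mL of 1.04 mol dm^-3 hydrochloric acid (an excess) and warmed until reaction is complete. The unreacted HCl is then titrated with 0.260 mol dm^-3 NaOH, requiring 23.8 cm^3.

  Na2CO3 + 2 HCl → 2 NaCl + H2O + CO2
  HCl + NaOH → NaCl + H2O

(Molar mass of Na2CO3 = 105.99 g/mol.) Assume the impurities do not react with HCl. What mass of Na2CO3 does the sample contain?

1.01 g

n(HCl) added = 0.0243 × 1.04 = 0.0253 mol
n(NaOH) used in back-titration = 0.0238 × 0.260 = 6.19 × 10^-3 mol
n(HCl) left over = 6.19 × 10^-3 mol (1:1 ratio)
n(HCl) consumed by analyte = 0.0253 − 6.19 × 10^-3 = 0.0191 mol
From the 1:2 ratio, n(Na2CO3) = 1/2 × 0.0191 = 9.54 × 10^-3 mol
mass of Na2CO3 = 9.54 × 10^-3 × 105.99 = 1.01 g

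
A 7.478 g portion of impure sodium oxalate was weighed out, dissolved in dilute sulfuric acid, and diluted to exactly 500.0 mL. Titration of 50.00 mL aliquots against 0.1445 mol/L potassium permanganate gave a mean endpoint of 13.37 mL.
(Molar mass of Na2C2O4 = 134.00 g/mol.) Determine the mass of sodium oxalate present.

2 MnO4^- + 5 C2O4^2- + 16 H^+ → 2 Mn^2+ + 10 CO2 + 8 H2O
n(KMnO4) per titration = 0.01337 × 0.1445 = 1.932 × 10^-3 mol
From the 5:2 ratio, n(Na2C2O4) in each aliquot = 5/2 × 1.932 × 10^-3 = 4.830 × 10^-3 mol
n(Na2C2O4) in the whole flask = 4.830 × 10^-3 × 500.0/50.00 = 0.04830 mol
mass of Na2C2O4 = 0.04830 × 134.00 = 6.472 g

6.472 g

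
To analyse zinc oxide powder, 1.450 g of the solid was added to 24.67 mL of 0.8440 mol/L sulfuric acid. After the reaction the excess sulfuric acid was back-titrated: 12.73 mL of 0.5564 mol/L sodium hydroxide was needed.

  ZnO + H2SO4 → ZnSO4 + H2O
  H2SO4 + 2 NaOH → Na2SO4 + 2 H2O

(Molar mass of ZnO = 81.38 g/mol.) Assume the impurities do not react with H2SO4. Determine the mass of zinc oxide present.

1.406 g

n(H2SO4) added = 0.02467 × 0.8440 = 0.02082 mol
n(NaOH) used in back-titration = 0.01273 × 0.5564 = 7.083 × 10^-3 mol
From the 1:2 ratio, n(H2SO4) left over = 1/2 × 7.083 × 10^-3 = 3.541 × 10^-3 mol
n(H2SO4) consumed by analyte = 0.02082 − 3.541 × 10^-3 = 0.01728 mol
n(ZnO) = 0.01728 mol (1:1 ratio)
mass of ZnO = 0.01728 × 81.38 = 1.406 g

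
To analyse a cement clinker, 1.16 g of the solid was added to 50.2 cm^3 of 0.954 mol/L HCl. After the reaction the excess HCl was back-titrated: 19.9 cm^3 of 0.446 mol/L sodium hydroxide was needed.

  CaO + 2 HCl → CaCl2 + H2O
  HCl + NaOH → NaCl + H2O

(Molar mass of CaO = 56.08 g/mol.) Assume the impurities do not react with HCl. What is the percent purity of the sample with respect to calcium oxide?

94.3 %

n(HCl) added = 0.0502 × 0.954 = 0.0479 mol
n(NaOH) used in back-titration = 0.0199 × 0.446 = 8.88 × 10^-3 mol
n(HCl) left over = 8.88 × 10^-3 mol (1:1 ratio)
n(HCl) consumed by analyte = 0.0479 − 8.88 × 10^-3 = 0.0390 mol
From the 1:2 ratio, n(CaO) = 1/2 × 0.0390 = 0.0195 mol
mass of CaO = 0.0195 × 56.08 = 1.09 g
% CaO = 1.09 / 1.16 × 100 = 94.3 %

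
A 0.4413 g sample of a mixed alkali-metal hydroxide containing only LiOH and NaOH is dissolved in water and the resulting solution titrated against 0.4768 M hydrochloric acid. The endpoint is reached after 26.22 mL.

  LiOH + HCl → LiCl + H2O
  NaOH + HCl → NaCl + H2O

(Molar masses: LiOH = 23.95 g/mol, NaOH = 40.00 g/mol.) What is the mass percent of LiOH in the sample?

n(HCl) = 0.02622 × 0.4768 = 0.01250 mol
Let x = n(LiOH), y = n(NaOH).
Titrant: 1x + 1y = 0.01250;  mass: 23.95x + 40.00y = 0.4413
Solving, x = 3.662 × 10^-3 mol, y = 8.840 × 10^-3 mol
mass of LiOH = 3.662 × 10^-3 × 23.95 = 0.08769 g
% LiOH = 0.08769 / 0.4413 × 100 = 19.87 %

19.87 %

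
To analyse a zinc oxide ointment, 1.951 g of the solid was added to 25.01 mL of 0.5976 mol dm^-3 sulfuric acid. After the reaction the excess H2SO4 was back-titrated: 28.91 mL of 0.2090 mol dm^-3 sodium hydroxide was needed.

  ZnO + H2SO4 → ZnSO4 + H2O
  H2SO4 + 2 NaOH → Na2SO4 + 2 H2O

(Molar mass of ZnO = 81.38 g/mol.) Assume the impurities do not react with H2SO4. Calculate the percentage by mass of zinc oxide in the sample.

n(H2SO4) added = 0.02501 × 0.5976 = 0.01495 mol
n(NaOH) used in back-titration = 0.02891 × 0.2090 = 6.042 × 10^-3 mol
From the 1:2 ratio, n(H2SO4) left over = 1/2 × 6.042 × 10^-3 = 3.021 × 10^-3 mol
n(H2SO4) consumed by analyte = 0.01495 − 3.021 × 10^-3 = 0.01192 mol
n(ZnO) = 0.01192 mol (1:1 ratio)
mass of ZnO = 0.01192 × 81.38 = 0.9704 g
% ZnO = 0.9704 / 1.951 × 100 = 49.74 %

49.74 %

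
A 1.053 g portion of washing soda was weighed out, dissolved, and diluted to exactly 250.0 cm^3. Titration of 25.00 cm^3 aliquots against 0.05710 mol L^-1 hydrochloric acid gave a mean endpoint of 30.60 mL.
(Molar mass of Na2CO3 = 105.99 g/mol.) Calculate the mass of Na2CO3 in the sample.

0.9260 g

Na2CO3 + 2 HCl → 2 NaCl + H2O + CO2
n(HCl) per titration = 0.03060 × 0.05710 = 1.747 × 10^-3 mol
From the 1:2 ratio, n(Na2CO3) in each aliquot = 1/2 × 1.747 × 10^-3 = 8.736 × 10^-4 mol
n(Na2CO3) in the whole flask = 8.736 × 10^-4 × 250.0/25.00 = 8.736 × 10^-3 mol
mass of Na2CO3 = 8.736 × 10^-3 × 105.99 = 0.9260 g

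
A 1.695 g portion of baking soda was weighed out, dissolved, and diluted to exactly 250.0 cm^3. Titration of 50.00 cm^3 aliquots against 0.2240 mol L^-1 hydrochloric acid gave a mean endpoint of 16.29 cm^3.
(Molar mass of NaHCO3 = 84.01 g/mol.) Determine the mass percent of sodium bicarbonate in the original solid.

NaHCO3 + HCl → NaCl + H2O + CO2
n(HCl) per titration = 0.01629 × 0.2240 = 3.649 × 10^-3 mol
n(NaHCO3) in each aliquot = 3.649 × 10^-3 mol (1:1 ratio)
n(NaHCO3) in the whole flask = 3.649 × 10^-3 × 250.0/50.00 = 0.01824 mol
mass of NaHCO3 = 0.01824 × 84.01 = 1.533 g
% NaHCO3 = 1.533 / 1.695 × 100 = 90.43 %

90.43 %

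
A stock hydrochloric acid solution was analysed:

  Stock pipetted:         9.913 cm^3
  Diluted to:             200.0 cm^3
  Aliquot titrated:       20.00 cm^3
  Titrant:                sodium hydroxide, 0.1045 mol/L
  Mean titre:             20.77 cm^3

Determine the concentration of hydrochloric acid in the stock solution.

2.190 mol/L

HCl + NaOH → NaCl + H2O
n(NaOH) = 0.02077 × 0.1045 = 2.170 × 10^-3 mol
n(HCl) in the aliquot = 2.170 × 10^-3 mol (1:1 ratio)
[HCl]_dilute = 2.170 × 10^-3 / 0.02000 = 0.1085 mol/L
Dilution factor = 200.0 / 9.913 = 20.18
[HCl]_stock = 0.1085 × 20.18 = 2.190 mol/L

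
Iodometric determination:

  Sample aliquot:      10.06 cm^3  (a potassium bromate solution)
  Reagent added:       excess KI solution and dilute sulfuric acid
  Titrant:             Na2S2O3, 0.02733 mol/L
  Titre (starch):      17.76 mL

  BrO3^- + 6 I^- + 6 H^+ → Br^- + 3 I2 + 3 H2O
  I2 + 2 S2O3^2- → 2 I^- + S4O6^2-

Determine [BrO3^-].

n(S2O3^2-) = 0.01776 × 0.02733 = 4.854 × 10^-4 mol
n(I2) = n(S2O3^2-)/2 = 2.427 × 10^-4 mol
From the 1:3 ratio, n(BrO3^-) in the aliquot = 1/3 × 2.427 × 10^-4 = 8.090 × 10^-5 mol
[BrO3^-] = 8.090 × 10^-5 / 0.01006 = 0.008041 mol/L

0.008041 mol/L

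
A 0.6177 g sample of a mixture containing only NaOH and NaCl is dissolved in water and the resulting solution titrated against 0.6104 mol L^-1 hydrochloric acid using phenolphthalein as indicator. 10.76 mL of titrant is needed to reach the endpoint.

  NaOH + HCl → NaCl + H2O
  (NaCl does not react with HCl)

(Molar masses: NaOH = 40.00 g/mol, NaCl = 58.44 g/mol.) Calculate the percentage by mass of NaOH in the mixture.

n(HCl) = 0.01076 × 0.6104 = 6.568 × 10^-3 mol
Let x = n(NaOH), y = n(NaCl).
Titrant: 1x = 6.568 × 10^-3;  mass: 40.00x + 58.44y = 0.6177
Solving, x = 6.568 × 10^-3 mol, y = 6.074 × 10^-3 mol
mass of NaOH = 6.568 × 10^-3 × 40.00 = 0.2627 g
% NaOH = 0.2627 / 0.6177 × 100 = 42.53 %

42.53 %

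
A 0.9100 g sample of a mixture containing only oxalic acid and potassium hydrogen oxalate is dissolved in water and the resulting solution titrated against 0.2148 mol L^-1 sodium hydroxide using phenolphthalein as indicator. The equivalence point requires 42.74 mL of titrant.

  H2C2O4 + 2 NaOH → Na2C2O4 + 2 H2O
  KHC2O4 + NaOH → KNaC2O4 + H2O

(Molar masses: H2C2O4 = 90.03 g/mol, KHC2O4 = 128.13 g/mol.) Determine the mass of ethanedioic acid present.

n(NaOH) = 0.04274 × 0.2148 = 9.181 × 10^-3 mol
Let x = n(H2C2O4), y = n(KHC2O4).
Titrant: 2x + 1y = 9.181 × 10^-3;  mass: 90.03x + 128.13y = 0.9100
Solving, x = 1.602 × 10^-3 mol, y = 5.977 × 10^-3 mol
mass of H2C2O4 = 1.602 × 10^-3 × 90.03 = 0.1442 g

0.1442 g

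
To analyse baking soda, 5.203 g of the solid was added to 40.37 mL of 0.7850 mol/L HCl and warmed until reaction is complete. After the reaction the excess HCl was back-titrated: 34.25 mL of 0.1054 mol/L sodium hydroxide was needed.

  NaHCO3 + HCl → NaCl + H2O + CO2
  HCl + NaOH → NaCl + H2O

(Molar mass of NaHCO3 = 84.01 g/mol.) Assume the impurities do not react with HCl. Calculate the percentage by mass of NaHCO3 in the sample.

n(HCl) added = 0.04037 × 0.7850 = 0.03169 mol
n(NaOH) used in back-titration = 0.03425 × 0.1054 = 3.610 × 10^-3 mol
n(HCl) left over = 3.610 × 10^-3 mol (1:1 ratio)
n(HCl) consumed by analyte = 0.03169 − 3.610 × 10^-3 = 0.02808 mol
n(NaHCO3) = 0.02808 mol (1:1 ratio)
mass of NaHCO3 = 0.02808 × 84.01 = 2.359 g
% NaHCO3 = 2.359 / 5.203 × 100 = 45.34 %

45.34 %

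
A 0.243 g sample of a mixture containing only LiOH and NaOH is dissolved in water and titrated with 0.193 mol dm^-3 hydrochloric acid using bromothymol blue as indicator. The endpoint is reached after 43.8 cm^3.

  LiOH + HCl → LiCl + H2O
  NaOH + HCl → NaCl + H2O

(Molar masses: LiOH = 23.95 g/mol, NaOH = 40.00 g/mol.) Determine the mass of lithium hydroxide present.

n(HCl) = 0.0438 × 0.193 = 8.45 × 10^-3 mol
Let x = n(LiOH), y = n(NaOH).
Titrant: 1x + 1y = 8.45 × 10^-3;  mass: 23.95x + 40.00y = 0.243
Solving, x = 5.93 × 10^-3 mol, y = 2.53 × 10^-3 mol
mass of LiOH = 5.93 × 10^-3 × 23.95 = 0.142 g

0.142 g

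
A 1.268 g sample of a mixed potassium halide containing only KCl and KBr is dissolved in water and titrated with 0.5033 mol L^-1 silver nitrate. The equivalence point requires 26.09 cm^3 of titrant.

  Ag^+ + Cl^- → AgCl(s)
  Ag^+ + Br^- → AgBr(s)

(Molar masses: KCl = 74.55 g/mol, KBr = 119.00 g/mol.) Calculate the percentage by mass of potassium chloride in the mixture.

n(AgNO3) = 0.02609 × 0.5033 = 0.01313 mol
Let x = n(KCl), y = n(KBr).
Titrant: 1x + 1y = 0.01313;  mass: 74.55x + 119.00y = 1.268
Solving, x = 6.628 × 10^-3 mol, y = 6.503 × 10^-3 mol
mass of KCl = 6.628 × 10^-3 × 74.55 = 0.4941 g
% KCl = 0.4941 / 1.268 × 100 = 38.97 %

38.97 %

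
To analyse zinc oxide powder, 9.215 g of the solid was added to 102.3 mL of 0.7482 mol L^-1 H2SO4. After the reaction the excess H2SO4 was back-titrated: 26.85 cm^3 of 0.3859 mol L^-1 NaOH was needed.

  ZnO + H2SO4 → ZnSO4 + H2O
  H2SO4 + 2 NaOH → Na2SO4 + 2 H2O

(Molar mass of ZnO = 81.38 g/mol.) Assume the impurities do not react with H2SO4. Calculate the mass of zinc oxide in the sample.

5.807 g

n(H2SO4) added = 0.1023 × 0.7482 = 0.07654 mol
n(NaOH) used in back-titration = 0.02685 × 0.3859 = 0.01036 mol
From the 1:2 ratio, n(H2SO4) left over = 1/2 × 0.01036 = 5.181 × 10^-3 mol
n(H2SO4) consumed by analyte = 0.07654 − 5.181 × 10^-3 = 0.07136 mol
n(ZnO) = 0.07136 mol (1:1 ratio)
mass of ZnO = 0.07136 × 81.38 = 5.807 g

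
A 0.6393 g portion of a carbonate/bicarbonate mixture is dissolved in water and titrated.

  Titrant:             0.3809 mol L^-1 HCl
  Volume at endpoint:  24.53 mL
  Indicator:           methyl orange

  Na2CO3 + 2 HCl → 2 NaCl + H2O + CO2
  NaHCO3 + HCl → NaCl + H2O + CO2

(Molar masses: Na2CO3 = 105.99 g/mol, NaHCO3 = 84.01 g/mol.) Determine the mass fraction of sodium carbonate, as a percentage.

n(HCl) = 0.02453 × 0.3809 = 9.343 × 10^-3 mol
Let x = n(Na2CO3), y = n(NaHCO3).
Titrant: 2x + 1y = 9.343 × 10^-3;  mass: 105.99x + 84.01y = 0.6393
Solving, x = 2.348 × 10^-3 mol, y = 4.648 × 10^-3 mol
mass of Na2CO3 = 2.348 × 10^-3 × 105.99 = 0.2489 g
% Na2CO3 = 0.2489 / 0.6393 × 100 = 38.93 %

38.93 %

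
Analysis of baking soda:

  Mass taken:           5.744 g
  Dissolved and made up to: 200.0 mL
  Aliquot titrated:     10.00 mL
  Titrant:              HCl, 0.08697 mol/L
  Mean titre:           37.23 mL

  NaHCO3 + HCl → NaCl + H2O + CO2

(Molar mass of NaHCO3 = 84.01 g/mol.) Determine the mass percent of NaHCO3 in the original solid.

n(HCl) per titration = 0.03723 × 0.08697 = 3.238 × 10^-3 mol
n(NaHCO3) in each aliquot = 3.238 × 10^-3 mol (1:1 ratio)
n(NaHCO3) in the whole flask = 3.238 × 10^-3 × 200.0/10.00 = 0.06476 mol
mass of NaHCO3 = 0.06476 × 84.01 = 5.440 g
% NaHCO3 = 5.440 / 5.744 × 100 = 94.71 %

94.71 %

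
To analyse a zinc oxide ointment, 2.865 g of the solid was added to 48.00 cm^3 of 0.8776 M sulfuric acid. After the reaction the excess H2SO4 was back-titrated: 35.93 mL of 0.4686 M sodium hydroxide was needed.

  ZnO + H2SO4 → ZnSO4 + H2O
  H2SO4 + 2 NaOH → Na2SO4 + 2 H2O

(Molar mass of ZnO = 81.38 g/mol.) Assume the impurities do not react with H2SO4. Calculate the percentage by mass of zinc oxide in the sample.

n(H2SO4) added = 0.04800 × 0.8776 = 0.04212 mol
n(NaOH) used in back-titration = 0.03593 × 0.4686 = 0.01684 mol
From the 1:2 ratio, n(H2SO4) left over = 1/2 × 0.01684 = 8.418 × 10^-3 mol
n(H2SO4) consumed by analyte = 0.04212 − 8.418 × 10^-3 = 0.03371 mol
n(ZnO) = 0.03371 mol (1:1 ratio)
mass of ZnO = 0.03371 × 81.38 = 2.743 g
% ZnO = 2.743 / 2.865 × 100 = 95.74 %

95.74 %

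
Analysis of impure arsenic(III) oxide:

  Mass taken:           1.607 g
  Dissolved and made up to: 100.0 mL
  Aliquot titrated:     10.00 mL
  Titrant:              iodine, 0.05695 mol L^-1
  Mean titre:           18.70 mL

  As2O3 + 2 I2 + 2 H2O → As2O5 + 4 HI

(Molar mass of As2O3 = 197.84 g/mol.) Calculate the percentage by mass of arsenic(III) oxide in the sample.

n(I2) per titration = 0.01870 × 0.05695 = 1.065 × 10^-3 mol
From the 1:2 ratio, n(As2O3) in each aliquot = 1/2 × 1.065 × 10^-3 = 5.325 × 10^-4 mol
n(As2O3) in the whole flask = 5.325 × 10^-4 × 100.0/10.00 = 5.325 × 10^-3 mol
mass of As2O3 = 5.325 × 10^-3 × 197.84 = 1.053 g
% As2O3 = 1.053 / 1.607 × 100 = 65.55 %

65.55 %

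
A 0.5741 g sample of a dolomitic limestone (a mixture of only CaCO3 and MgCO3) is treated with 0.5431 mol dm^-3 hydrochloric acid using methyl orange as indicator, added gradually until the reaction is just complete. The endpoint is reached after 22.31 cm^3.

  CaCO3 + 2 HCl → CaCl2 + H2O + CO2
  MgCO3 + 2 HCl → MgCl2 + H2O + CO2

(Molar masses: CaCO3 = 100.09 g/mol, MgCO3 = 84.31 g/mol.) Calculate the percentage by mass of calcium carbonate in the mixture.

69.96 %

n(HCl) = 0.02231 × 0.5431 = 0.01212 mol
Let x = n(CaCO3), y = n(MgCO3).
Titrant: 2x + 2y = 0.01212;  mass: 100.09x + 84.31y = 0.5741
Solving, x = 4.013 × 10^-3 mol, y = 2.045 × 10^-3 mol
mass of CaCO3 = 4.013 × 10^-3 × 100.09 = 0.4017 g
% CaCO3 = 0.4017 / 0.5741 × 100 = 69.96 %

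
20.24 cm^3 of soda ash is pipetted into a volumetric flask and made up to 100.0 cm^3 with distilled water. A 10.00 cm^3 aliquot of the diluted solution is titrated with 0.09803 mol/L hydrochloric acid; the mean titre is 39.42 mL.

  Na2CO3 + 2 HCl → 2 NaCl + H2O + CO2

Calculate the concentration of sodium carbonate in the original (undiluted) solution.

n(HCl) = 0.03942 × 0.09803 = 3.864 × 10^-3 mol
From the 1:2 ratio, n(Na2CO3) in the aliquot = 1/2 × 3.864 × 10^-3 = 1.932 × 10^-3 mol
[Na2CO3]_dilute = 1.932 × 10^-3 / 0.01000 = 0.1932 mol/L
Dilution factor = 100.0 / 20.24 = 4.941
[Na2CO3]_stock = 0.1932 × 4.941 = 0.9546 mol/L

0.9546 mol/L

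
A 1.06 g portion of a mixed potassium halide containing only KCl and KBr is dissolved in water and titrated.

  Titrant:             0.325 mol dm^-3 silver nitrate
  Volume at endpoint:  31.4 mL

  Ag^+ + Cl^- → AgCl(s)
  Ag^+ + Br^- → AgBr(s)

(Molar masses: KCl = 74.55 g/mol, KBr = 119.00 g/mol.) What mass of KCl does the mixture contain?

0.259 g

n(AgNO3) = 0.0314 × 0.325 = 0.0102 mol
Let x = n(KCl), y = n(KBr).
Titrant: 1x + 1y = 0.0102;  mass: 74.55x + 119.00y = 1.06
Solving, x = 3.47 × 10^-3 mol, y = 6.73 × 10^-3 mol
mass of KCl = 3.47 × 10^-3 × 74.55 = 0.259 g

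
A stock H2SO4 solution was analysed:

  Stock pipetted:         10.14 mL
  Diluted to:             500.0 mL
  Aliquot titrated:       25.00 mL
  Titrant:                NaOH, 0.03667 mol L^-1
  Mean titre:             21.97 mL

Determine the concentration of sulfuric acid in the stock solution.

0.7945 mol/L

H2SO4 + 2 NaOH → Na2SO4 + 2 H2O
n(NaOH) = 0.02197 × 0.03667 = 8.056 × 10^-4 mol
From the 1:2 ratio, n(H2SO4) in the aliquot = 1/2 × 8.056 × 10^-4 = 4.028 × 10^-4 mol
[H2SO4]_dilute = 4.028 × 10^-4 / 0.02500 = 0.01611 mol/L
Dilution factor = 500.0 / 10.14 = 49.31
[H2SO4]_stock = 0.01611 × 49.31 = 0.7945 mol/L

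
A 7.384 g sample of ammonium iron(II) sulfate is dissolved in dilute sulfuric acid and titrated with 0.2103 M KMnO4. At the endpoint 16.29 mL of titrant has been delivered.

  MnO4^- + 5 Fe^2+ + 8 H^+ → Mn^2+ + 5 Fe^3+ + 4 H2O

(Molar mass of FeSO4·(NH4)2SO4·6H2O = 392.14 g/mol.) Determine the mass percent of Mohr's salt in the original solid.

n(KMnO4) = 0.01629 L × 0.2103 mol/L = 3.426 × 10^-3 mol
From the 5:1 ratio, n(FeSO4·(NH4)2SO4·6H2O) = 5/1 × 3.426 × 10^-3 = 0.01713 mol
mass of FeSO4·(NH4)2SO4·6H2O = 0.01713 × 392.14 g/mol = 6.717 g
% FeSO4·(NH4)2SO4·6H2O = 6.717 / 7.384 × 100 = 90.97 %

90.97 %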